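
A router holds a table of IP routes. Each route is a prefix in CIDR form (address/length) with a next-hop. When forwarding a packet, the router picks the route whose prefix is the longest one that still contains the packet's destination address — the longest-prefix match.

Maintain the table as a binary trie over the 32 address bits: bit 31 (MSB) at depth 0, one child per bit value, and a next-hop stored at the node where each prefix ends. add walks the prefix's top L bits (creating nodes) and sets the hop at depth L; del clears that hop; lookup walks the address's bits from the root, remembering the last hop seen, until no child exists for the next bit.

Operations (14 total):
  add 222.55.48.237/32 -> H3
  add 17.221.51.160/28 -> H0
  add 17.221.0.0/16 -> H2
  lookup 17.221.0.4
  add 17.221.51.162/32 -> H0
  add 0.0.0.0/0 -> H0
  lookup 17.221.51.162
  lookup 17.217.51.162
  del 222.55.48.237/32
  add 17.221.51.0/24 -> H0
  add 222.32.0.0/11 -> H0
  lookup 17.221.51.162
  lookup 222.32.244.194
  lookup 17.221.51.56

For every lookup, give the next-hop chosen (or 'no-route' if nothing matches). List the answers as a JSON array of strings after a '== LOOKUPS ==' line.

Apply in order:
  + 222.55.48.237/32 (H3) depth=32
  + 17.221.51.160/28 (H0) depth=28
  + 17.221.0.0/16 (H2) depth=16
  Q 17.221.0.4: descend 000100011101110100 ; hops seen [H2] ; pick H2
  + 17.221.51.162/32 (H0) depth=32
  + 0.0.0.0/0 (H0) depth=0
  Q 17.221.51.162: descend 00010001110111010011001110100010 ; hops seen [H0,H2,H0,H0] ; pick H0
  Q 17.217.51.162: descend 0001000111011 ; hops seen [H0] ; pick H0
  - 222.55.48.237/32 clear@32
  + 17.221.51.0/24 (H0) depth=24
  + 222.32.0.0/11 (H0) depth=11
  Q 17.221.51.162: descend 00010001110111010011001110100010 ; hops seen [H0,H2,H0,H0,H0] ; pick H0
  Q 222.32.244.194: descend 11011110001 ; hops seen [H0,H0] ; pick H0
  Q 17.221.51.56: descend 000100011101110100110011 ; hops seen [H0,H2,H0] ; pick H0

== LOOKUPS ==
["H2","H0","H0","H0","H0","H0"]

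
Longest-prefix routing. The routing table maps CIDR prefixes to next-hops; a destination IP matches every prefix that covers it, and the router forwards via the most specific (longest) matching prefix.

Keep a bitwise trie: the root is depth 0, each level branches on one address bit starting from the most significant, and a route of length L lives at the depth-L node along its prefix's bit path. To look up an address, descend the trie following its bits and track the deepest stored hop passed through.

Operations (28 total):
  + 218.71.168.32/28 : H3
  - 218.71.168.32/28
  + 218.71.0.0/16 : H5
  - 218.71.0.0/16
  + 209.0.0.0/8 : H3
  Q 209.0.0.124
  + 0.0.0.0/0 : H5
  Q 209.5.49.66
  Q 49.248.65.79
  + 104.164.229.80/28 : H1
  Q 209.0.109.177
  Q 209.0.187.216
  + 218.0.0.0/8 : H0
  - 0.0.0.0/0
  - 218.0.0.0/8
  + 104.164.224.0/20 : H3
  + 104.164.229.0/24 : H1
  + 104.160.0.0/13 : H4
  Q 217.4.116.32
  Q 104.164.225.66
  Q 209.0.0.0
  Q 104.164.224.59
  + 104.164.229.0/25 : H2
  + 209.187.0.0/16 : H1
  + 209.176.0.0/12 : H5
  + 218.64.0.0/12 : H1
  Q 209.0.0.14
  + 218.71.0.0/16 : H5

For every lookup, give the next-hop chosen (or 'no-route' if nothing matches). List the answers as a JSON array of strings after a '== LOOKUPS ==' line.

Apply in order:
  add 218.71.168.32/28 -> H3 at depth 28
  del 218.71.168.32/28 (clear depth 28)
  add 218.71.0.0/16 -> H5 at depth 16
  del 218.71.0.0/16 (clear depth 16)
  add 209.0.0.0/8 -> H3 at depth 8
  Q 209.0.0.124: descend 11010001 ; hops seen [H3] ; pick H3
  add 0.0.0.0/0 -> H5 at depth 0
  Q 209.5.49.66: descend 11010001 ; hops seen [H5,H3] ; pick H3
  Q 49.248.65.79: descend ε ; hops seen [H5] ; pick H5
  add 104.164.229.80/28 -> H1 at depth 28
  Q 209.0.109.177: descend 11010001 ; hops seen [H5,H3] ; pick H3
  Q 209.0.187.216: descend 11010001 ; hops seen [H5,H3] ; pick H3
  add 218.0.0.0/8 -> H0 at depth 8
  del 0.0.0.0/0 (clear depth 0)
  del 218.0.0.0/8 (clear depth 8)
  add 104.164.224.0/20 -> H3 at depth 20
  add 104.164.229.0/24 -> H1 at depth 24
  add 104.160.0.0/13 -> H4 at depth 13
  Q 217.4.116.32: descend 110110 ; hops seen [∅] ; pick no-route
  Q 104.164.225.66: descend 011010001010010011100 ; hops seen [H4,H3] ; pick H3
  Q 209.0.0.0: descend 11010001 ; hops seen [H3] ; pick H3
  Q 104.164.224.59: descend 011010001010010011100 ; hops seen [H4,H3] ; pick H3
  add 104.164.229.0/25 -> H2 at depth 25
  add 209.187.0.0/16 -> H1 at depth 16
  add 209.176.0.0/12 -> H5 at depth 12
  add 218.64.0.0/12 -> H1 at depth 12
  Q 209.0.0.14: descend 11010001 ; hops seen [H3] ; pick H3
  add 218.71.0.0/16 -> H5 at depth 16

== LOOKUPS ==
["H3","H3","H5","H3","H3","no-route","H3","H3","H3","H3"]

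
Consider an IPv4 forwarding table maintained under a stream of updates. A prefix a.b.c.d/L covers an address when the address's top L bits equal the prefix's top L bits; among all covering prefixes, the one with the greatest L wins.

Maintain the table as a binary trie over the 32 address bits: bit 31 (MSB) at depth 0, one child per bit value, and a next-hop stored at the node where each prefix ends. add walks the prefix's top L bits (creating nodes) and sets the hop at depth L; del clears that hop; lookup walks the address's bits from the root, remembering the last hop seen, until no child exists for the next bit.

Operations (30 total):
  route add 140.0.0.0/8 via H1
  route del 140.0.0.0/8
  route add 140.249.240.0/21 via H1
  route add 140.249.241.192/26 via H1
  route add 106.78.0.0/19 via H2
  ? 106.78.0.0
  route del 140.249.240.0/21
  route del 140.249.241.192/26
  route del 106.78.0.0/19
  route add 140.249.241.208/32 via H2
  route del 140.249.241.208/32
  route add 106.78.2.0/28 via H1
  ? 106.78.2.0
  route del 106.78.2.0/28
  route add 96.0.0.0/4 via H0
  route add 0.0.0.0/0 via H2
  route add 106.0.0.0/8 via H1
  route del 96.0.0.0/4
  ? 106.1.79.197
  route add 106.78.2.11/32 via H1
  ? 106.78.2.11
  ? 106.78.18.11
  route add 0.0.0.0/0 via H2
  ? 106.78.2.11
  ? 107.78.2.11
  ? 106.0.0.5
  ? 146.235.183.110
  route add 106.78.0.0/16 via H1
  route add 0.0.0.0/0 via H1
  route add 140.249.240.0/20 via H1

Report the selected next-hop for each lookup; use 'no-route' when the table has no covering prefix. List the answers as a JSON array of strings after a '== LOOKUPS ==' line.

Trace:
  add 140.0.0.0/8 -> H1 at depth 8
  - 140.0.0.0/8 clear@8
  add 140.249.240.0/21 -> H1 at depth 21
  add 140.249.241.192/26 -> H1 at depth 26
  add 106.78.0.0/19 -> H2 at depth 19
  ? 106.78.0.0  path d0:-→d1:-→d2:-→d3:-→d4:-→d5:-→d6:-→d7:-→d8:-→d9:-→d10:-→d11:-→d12:-→d13:-→d14:-→d15:-→d16:-→d17:-→d18:-→d19:H2  best=H2
  - 140.249.240.0/21 clear@21
  - 140.249.241.192/26 clear@26
  - 106.78.0.0/19 clear@19
  add 140.249.241.208/32 -> H2 at depth 32
  - 140.249.241.208/32 clear@32
  add 106.78.2.0/28 -> H1 at depth 28
  ? 106.78.2.0  path d0:-→d1:-→d2:-→d3:-→d4:-→d5:-→d6:-→d7:-→d8:-→d9:-→d10:-→d11:-→d12:-→d13:-→d14:-→d15:-→d16:-→d17:-→d18:-→d19:-→d20:-→d21:-→d22:-→d23:-→d24:-→d25:-→d26:-→d27:-→d28:H1  best=H1
  - 106.78.2.0/28 clear@28
  add 96.0.0.0/4 -> H0 at depth 4
  add 0.0.0.0/0 -> H2 at depth 0
  add 106.0.0.0/8 -> H1 at depth 8
  - 96.0.0.0/4 clear@4
  ? 106.1.79.197  path d0:H2→d1:-→d2:-→d3:-→d4:-→d5:-→d6:-→d7:-→d8:H1→d9:-  best=H1
  add 106.78.2.11/32 -> H1 at depth 32
  ? 106.78.2.11  path d0:H2→d1:-→d2:-→d3:-→d4:-→d5:-→d6:-→d7:-→d8:H1→d9:-→d10:-→d11:-→d12:-→d13:-→d14:-→d15:-→d16:-→d17:-→d18:-→d19:-→d20:-→d21:-→d22:-→d23:-→d24:-→d25:-→d26:-→d27:-→d28:-→d29:-→d30:-→d31:-→d32:H1  best=H1
  ? 106.78.18.11  path d0:H2→d1:-→d2:-→d3:-→d4:-→d5:-→d6:-→d7:-→d8:H1→d9:-→d10:-→d11:-→d12:-→d13:-→d14:-→d15:-→d16:-→d17:-→d18:-→d19:-  best=H1
  add 0.0.0.0/0 -> H2 at depth 0
  ? 106.78.2.11  path d0:H2→d1:-→d2:-→d3:-→d4:-→d5:-→d6:-→d7:-→d8:H1→d9:-→d10:-→d11:-→d12:-→d13:-→d14:-→d15:-→d16:-→d17:-→d18:-→d19:-→d20:-→d21:-→d22:-→d23:-→d24:-→d25:-→d26:-→d27:-→d28:-→d29:-→d30:-→d31:-→d32:H1  best=H1
  ? 107.78.2.11  path d0:H2→d1:-→d2:-→d3:-→d4:-→d5:-→d6:-→d7:-  best=H2
  ? 106.0.0.5  path d0:H2→d1:-→d2:-→d3:-→d4:-→d5:-→d6:-→d7:-→d8:H1→d9:-  best=H1
  ? 146.235.183.110  path d0:H2→d1:-→d2:-→d3:-  best=H2
  add 106.78.0.0/16 -> H1 at depth 16
  add 0.0.0.0/0 -> H1 at depth 0
  add 140.249.240.0/20 -> H1 at depth 20

== LOOKUPS ==
["H2","H1","H1","H1","H1","H1","H2","H1","H2"]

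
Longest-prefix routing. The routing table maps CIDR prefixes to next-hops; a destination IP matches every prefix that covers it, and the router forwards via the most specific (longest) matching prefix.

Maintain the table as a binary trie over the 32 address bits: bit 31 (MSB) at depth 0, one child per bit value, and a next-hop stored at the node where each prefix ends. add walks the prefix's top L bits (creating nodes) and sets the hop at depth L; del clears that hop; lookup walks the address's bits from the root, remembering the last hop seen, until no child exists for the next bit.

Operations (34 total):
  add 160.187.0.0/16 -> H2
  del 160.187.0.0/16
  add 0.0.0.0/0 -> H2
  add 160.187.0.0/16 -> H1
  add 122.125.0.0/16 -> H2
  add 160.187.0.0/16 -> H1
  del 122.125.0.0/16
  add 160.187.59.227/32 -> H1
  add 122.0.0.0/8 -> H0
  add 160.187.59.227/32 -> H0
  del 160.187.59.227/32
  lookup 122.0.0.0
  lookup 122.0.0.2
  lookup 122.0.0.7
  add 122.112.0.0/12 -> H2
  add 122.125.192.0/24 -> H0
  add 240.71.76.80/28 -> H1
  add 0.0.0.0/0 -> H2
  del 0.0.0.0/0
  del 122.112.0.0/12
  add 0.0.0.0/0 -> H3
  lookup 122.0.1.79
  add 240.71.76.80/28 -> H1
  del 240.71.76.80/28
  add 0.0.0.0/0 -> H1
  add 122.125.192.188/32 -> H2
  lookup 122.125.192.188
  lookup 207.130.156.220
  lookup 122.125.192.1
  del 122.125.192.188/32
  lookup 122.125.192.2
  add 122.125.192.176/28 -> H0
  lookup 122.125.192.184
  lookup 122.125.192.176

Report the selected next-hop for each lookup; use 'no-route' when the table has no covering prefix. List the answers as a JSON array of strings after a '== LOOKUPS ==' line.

Apply in order:
  + 160.187.0.0/16 (H2) depth=16
  - 160.187.0.0/16 clear@16
  + 0.0.0.0/0 (H2) depth=0
  + 160.187.0.0/16 (H1) depth=16
  + 122.125.0.0/16 (H2) depth=16
  + 160.187.0.0/16 (H1) depth=16
  - 122.125.0.0/16 clear@16
  + 160.187.59.227/32 (H1) depth=32
  + 122.0.0.0/8 (H0) depth=8
  + 160.187.59.227/32 (H0) depth=32
  - 160.187.59.227/32 clear@32
  ? 122.0.0.0  path d0:H2→d1:-→d2:-→d3:-→d4:-→d5:-→d6:-→d7:-→d8:H0→d9:-  best=H0
  ? 122.0.0.2  path d0:H2→d1:-→d2:-→d3:-→d4:-→d5:-→d6:-→d7:-→d8:H0→d9:-  best=H0
  ? 122.0.0.7  path d0:H2→d1:-→d2:-→d3:-→d4:-→d5:-→d6:-→d7:-→d8:H0→d9:-  best=H0
  + 122.112.0.0/12 (H2) depth=12
  + 122.125.192.0/24 (H0) depth=24
  + 240.71.76.80/28 (H1) depth=28
  + 0.0.0.0/0 (H2) depth=0
  - 0.0.0.0/0 clear@0
  - 122.112.0.0/12 clear@12
  + 0.0.0.0/0 (H3) depth=0
  ? 122.0.1.79  path d0:H3→d1:-→d2:-→d3:-→d4:-→d5:-→d6:-→d7:-→d8:H0→d9:-  best=H0
  + 240.71.76.80/28 (H1) depth=28
  - 240.71.76.80/28 clear@28
  + 0.0.0.0/0 (H1) depth=0
  + 122.125.192.188/32 (H2) depth=32
  ? 122.125.192.188  path d0:H1→d1:-→d2:-→d3:-→d4:-→d5:-→d6:-→d7:-→d8:H0→d9:-→d10:-→d11:-→d12:-→d13:-→d14:-→d15:-→d16:-→d17:-→d18:-→d19:-→d20:-→d21:-→d22:-→d23:-→d24:H0→d25:-→d26:-→d27:-→d28:-→d29:-→d30:-→d31:-→d32:H2  best=H2
  ? 207.130.156.220  path d0:H1→d1:-→d2:-  best=H1
  ? 122.125.192.1  path d0:H1→d1:-→d2:-→d3:-→d4:-→d5:-→d6:-→d7:-→d8:H0→d9:-→d10:-→d11:-→d12:-→d13:-→d14:-→d15:-→d16:-→d17:-→d18:-→d19:-→d20:-→d21:-→d22:-→d23:-→d24:H0  best=H0
  - 122.125.192.188/32 clear@32
  ? 122.125.192.2  path d0:H1→d1:-→d2:-→d3:-→d4:-→d5:-→d6:-→d7:-→d8:H0→d9:-→d10:-→d11:-→d12:-→d13:-→d14:-→d15:-→d16:-→d17:-→d18:-→d19:-→d20:-→d21:-→d22:-→d23:-→d24:H0  best=H0
  + 122.125.192.176/28 (H0) depth=28
  ? 122.125.192.184  path d0:H1→d1:-→d2:-→d3:-→d4:-→d5:-→d6:-→d7:-→d8:H0→d9:-→d10:-→d11:-→d12:-→d13:-→d14:-→d15:-→d16:-→d17:-→d18:-→d19:-→d20:-→d21:-→d22:-→d23:-→d24:H0→d25:-→d26:-→d27:-→d28:H0→d29:-  best=H0
  ? 122.125.192.176  path d0:H1→d1:-→d2:-→d3:-→d4:-→d5:-→d6:-→d7:-→d8:H0→d9:-→d10:-→d11:-→d12:-→d13:-→d14:-→d15:-→d16:-→d17:-→d18:-→d19:-→d20:-→d21:-→d22:-→d23:-→d24:H0→d25:-→d26:-→d27:-→d28:H0  best=H0

== LOOKUPS ==
["H0","H0","H0","H0","H2","H1","H0","H0","H0","H0"]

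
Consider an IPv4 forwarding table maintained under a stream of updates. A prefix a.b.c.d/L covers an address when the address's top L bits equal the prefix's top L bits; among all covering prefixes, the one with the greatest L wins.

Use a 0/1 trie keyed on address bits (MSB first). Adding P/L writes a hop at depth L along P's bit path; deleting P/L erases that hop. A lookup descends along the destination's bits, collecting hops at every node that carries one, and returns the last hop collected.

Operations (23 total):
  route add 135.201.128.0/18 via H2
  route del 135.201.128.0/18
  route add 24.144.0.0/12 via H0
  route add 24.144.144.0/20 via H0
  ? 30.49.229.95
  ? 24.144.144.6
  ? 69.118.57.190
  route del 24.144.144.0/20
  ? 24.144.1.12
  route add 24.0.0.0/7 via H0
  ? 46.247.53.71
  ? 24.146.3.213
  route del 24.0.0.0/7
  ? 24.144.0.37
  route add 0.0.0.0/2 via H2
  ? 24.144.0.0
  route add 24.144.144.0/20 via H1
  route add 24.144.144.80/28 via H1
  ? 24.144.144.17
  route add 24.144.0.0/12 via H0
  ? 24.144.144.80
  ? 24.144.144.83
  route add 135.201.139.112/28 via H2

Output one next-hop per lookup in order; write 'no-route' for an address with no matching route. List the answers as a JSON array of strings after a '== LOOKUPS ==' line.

Apply in order:
  + 135.201.128.0/18 (H2) depth=18
  del 135.201.128.0/18 (clear depth 18)
  + 24.144.0.0/12 (H0) depth=12
  + 24.144.144.0/20 (H0) depth=20
  ? 30.49.229.95  path d0:-→d1:-→d2:-→d3:-→d4:-→d5:-  best=no-route
  ? 24.144.144.6  path d0:-→d1:-→d2:-→d3:-→d4:-→d5:-→d6:-→d7:-→d8:-→d9:-→d10:-→d11:-→d12:H0→d13:-→d14:-→d15:-→d16:-→d17:-→d18:-→d19:-→d20:H0  best=H0
  ? 69.118.57.190  path d0:-→d1:-  best=no-route
  del 24.144.144.0/20 (clear depth 20)
  ? 24.144.1.12  path d0:-→d1:-→d2:-→d3:-→d4:-→d5:-→d6:-→d7:-→d8:-→d9:-→d10:-→d11:-→d12:H0→d13:-→d14:-→d15:-→d16:-  best=H0
  + 24.0.0.0/7 (H0) depth=7
  ? 46.247.53.71  path d0:-→d1:-→d2:-  best=no-route
  ? 24.146.3.213  path d0:-→d1:-→d2:-→d3:-→d4:-→d5:-→d6:-→d7:H0→d8:-→d9:-→d10:-→d11:-→d12:H0→d13:-→d14:-  best=H0
  del 24.0.0.0/7 (clear depth 7)
  ? 24.144.0.37  path d0:-→d1:-→d2:-→d3:-→d4:-→d5:-→d6:-→d7:-→d8:-→d9:-→d10:-→d11:-→d12:H0→d13:-→d14:-→d15:-→d16:-  best=H0
  + 0.0.0.0/2 (H2) depth=2
  ? 24.144.0.0  path d0:-→d1:-→d2:H2→d3:-→d4:-→d5:-→d6:-→d7:-→d8:-→d9:-→d10:-→d11:-→d12:H0→d13:-→d14:-→d15:-→d16:-  best=H0
  + 24.144.144.0/20 (H1) depth=20
  + 24.144.144.80/28 (H1) depth=28
  ? 24.144.144.17  path d0:-→d1:-→d2:H2→d3:-→d4:-→d5:-→d6:-→d7:-→d8:-→d9:-→d10:-→d11:-→d12:H0→d13:-→d14:-→d15:-→d16:-→d17:-→d18:-→d19:-→d20:H1→d21:-→d22:-→d23:-→d24:-→d25:-  best=H1
  + 24.144.0.0/12 (H0) depth=12
  ? 24.144.144.80  path d0:-→d1:-→d2:H2→d3:-→d4:-→d5:-→d6:-→d7:-→d8:-→d9:-→d10:-→d11:-→d12:H0→d13:-→d14:-→d15:-→d16:-→d17:-→d18:-→d19:-→d20:H1→d21:-→d22:-→d23:-→d24:-→d25:-→d26:-→d27:-→d28:H1  best=H1
  ? 24.144.144.83  path d0:-→d1:-→d2:H2→d3:-→d4:-→d5:-→d6:-→d7:-→d8:-→d9:-→d10:-→d11:-→d12:H0→d13:-→d14:-→d15:-→d16:-→d17:-→d18:-→d19:-→d20:H1→d21:-→d22:-→d23:-→d24:-→d25:-→d26:-→d27:-→d28:H1  best=H1
  + 135.201.139.112/28 (H2) depth=28

== LOOKUPS ==
["no-route","H0","no-route","H0","no-route","H0","H0","H0","H1","H1","H1"]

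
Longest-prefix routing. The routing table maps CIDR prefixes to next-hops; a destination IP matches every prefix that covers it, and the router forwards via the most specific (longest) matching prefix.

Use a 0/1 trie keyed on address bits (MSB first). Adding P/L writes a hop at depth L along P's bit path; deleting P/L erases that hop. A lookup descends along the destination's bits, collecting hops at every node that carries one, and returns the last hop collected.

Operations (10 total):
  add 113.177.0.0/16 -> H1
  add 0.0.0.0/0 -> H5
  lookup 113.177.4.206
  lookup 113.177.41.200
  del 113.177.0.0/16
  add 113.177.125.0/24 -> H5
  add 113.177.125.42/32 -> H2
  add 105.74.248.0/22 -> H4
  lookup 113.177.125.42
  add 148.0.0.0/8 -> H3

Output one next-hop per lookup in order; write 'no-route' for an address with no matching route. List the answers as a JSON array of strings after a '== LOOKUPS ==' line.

Process each operation:
  add 113.177.0.0/16 -> H1 at depth 16
  add 0.0.0.0/0 -> H5 at depth 0
  ? 113.177.4.206  path d0:H5→d1:-→d2:-→d3:-→d4:-→d5:-→d6:-→d7:-→d8:-→d9:-→d10:-→d11:-→d12:-→d13:-→d14:-→d15:-→d16:H1  best=H1
  ? 113.177.41.200  path d0:H5→d1:-→d2:-→d3:-→d4:-→d5:-→d6:-→d7:-→d8:-→d9:-→d10:-→d11:-→d12:-→d13:-→d14:-→d15:-→d16:H1  best=H1
  - 113.177.0.0/16 clear@16
  add 113.177.125.0/24 -> H5 at depth 24
  add 113.177.125.42/32 -> H2 at depth 32
  add 105.74.248.0/22 -> H4 at depth 22
  ? 113.177.125.42  path d0:H5→d1:-→d2:-→d3:-→d4:-→d5:-→d6:-→d7:-→d8:-→d9:-→d10:-→d11:-→d12:-→d13:-→d14:-→d15:-→d16:-→d17:-→d18:-→d19:-→d20:-→d21:-→d22:-→d23:-→d24:H5→d25:-→d26:-→d27:-→d28:-→d29:-→d30:-→d31:-→d32:H2  best=H2
  add 148.0.0.0/8 -> H3 at depth 8

== LOOKUPS ==
["H1","H1","H2"]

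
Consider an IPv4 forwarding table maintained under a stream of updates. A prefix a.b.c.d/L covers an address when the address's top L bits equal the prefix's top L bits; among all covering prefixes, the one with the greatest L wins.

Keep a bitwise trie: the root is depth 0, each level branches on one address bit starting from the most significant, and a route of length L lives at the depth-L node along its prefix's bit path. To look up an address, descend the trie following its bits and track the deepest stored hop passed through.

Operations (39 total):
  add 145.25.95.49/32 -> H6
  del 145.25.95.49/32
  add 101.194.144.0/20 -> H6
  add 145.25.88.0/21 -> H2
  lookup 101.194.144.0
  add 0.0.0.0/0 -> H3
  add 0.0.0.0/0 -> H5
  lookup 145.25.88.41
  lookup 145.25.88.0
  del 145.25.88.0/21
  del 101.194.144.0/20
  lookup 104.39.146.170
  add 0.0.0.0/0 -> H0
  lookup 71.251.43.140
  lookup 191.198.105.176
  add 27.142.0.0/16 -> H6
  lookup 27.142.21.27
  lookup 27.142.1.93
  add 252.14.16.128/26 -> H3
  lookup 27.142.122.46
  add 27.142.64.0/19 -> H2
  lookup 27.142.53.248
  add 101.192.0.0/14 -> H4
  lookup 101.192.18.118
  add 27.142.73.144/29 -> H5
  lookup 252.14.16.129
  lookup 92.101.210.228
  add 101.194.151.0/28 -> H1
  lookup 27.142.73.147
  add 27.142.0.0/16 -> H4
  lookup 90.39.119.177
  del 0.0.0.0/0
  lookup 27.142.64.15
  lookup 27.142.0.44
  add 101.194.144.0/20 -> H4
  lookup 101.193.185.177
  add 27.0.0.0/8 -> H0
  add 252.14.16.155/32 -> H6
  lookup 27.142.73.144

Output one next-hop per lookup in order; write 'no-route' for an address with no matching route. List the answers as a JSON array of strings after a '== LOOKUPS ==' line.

Process each operation:
  add 145.25.95.49/32 -> H6 at depth 32
  del 145.25.95.49/32 (clear depth 32)
  add 101.194.144.0/20 -> H6 at depth 20
  add 145.25.88.0/21 -> H2 at depth 21
  ? 101.194.144.0  path d0:-→d1:-→d2:-→d3:-→d4:-→d5:-→d6:-→d7:-→d8:-→d9:-→d10:-→d11:-→d12:-→d13:-→d14:-→d15:-→d16:-→d17:-→d18:-→d19:-→d20:H6  best=H6
  add 0.0.0.0/0 -> H3 at depth 0
  add 0.0.0.0/0 -> H5 at depth 0
  ? 145.25.88.41  path d0:H5→d1:-→d2:-→d3:-→d4:-→d5:-→d6:-→d7:-→d8:-→d9:-→d10:-→d11:-→d12:-→d13:-→d14:-→d15:-→d16:-→d17:-→d18:-→d19:-→d20:-→d21:H2  best=H2
  ? 145.25.88.0  path d0:H5→d1:-→d2:-→d3:-→d4:-→d5:-→d6:-→d7:-→d8:-→d9:-→d10:-→d11:-→d12:-→d13:-→d14:-→d15:-→d16:-→d17:-→d18:-→d19:-→d20:-→d21:H2  best=H2
  del 145.25.88.0/21 (clear depth 21)
  del 101.194.144.0/20 (clear depth 20)
  ? 104.39.146.170  path d0:H5→d1:-→d2:-→d3:-→d4:-  best=H5
  add 0.0.0.0/0 -> H0 at depth 0
  ? 71.251.43.140  path d0:H0→d1:-→d2:-  best=H0
  ? 191.198.105.176  path d0:H0→d1:-→d2:-  best=H0
  add 27.142.0.0/16 -> H6 at depth 16
  ? 27.142.21.27  path d0:H0→d1:-→d2:-→d3:-→d4:-→d5:-→d6:-→d7:-→d8:-→d9:-→d10:-→d11:-→d12:-→d13:-→d14:-→d15:-→d16:H6  best=H6
  ? 27.142.1.93  path d0:H0→d1:-→d2:-→d3:-→d4:-→d5:-→d6:-→d7:-→d8:-→d9:-→d10:-→d11:-→d12:-→d13:-→d14:-→d15:-→d16:H6  best=H6
  add 252.14.16.128/26 -> H3 at depth 26
  ? 27.142.122.46  path d0:H0→d1:-→d2:-→d3:-→d4:-→d5:-→d6:-→d7:-→d8:-→d9:-→d10:-→d11:-→d12:-→d13:-→d14:-→d15:-→d16:H6  best=H6
  add 27.142.64.0/19 -> H2 at depth 19
  ? 27.142.53.248  path d0:H0→d1:-→d2:-→d3:-→d4:-→d5:-→d6:-→d7:-→d8:-→d9:-→d10:-→d11:-→d12:-→d13:-→d14:-→d15:-→d16:H6→d17:-  best=H6
  add 101.192.0.0/14 -> H4 at depth 14
  ? 101.192.18.118  path d0:H0→d1:-→d2:-→d3:-→d4:-→d5:-→d6:-→d7:-→d8:-→d9:-→d10:-→d11:-→d12:-→d13:-→d14:H4  best=H4
  add 27.142.73.144/29 -> H5 at depth 29
  ? 252.14.16.129  path d0:H0→d1:-→d2:-→d3:-→d4:-→d5:-→d6:-→d7:-→d8:-→d9:-→d10:-→d11:-→d12:-→d13:-→d14:-→d15:-→d16:-→d17:-→d18:-→d19:-→d20:-→d21:-→d22:-→d23:-→d24:-→d25:-→d26:H3  best=H3
  ? 92.101.210.228  path d0:H0→d1:-→d2:-  best=H0
  add 101.194.151.0/28 -> H1 at depth 28
  ? 27.142.73.147  path d0:H0→d1:-→d2:-→d3:-→d4:-→d5:-→d6:-→d7:-→d8:-→d9:-→d10:-→d11:-→d12:-→d13:-→d14:-→d15:-→d16:H6→d17:-→d18:-→d19:H2→d20:-→d21:-→d22:-→d23:-→d24:-→d25:-→d26:-→d27:-→d28:-→d29:H5  best=H5
  add 27.142.0.0/16 -> H4 at depth 16
  ? 90.39.119.177  path d0:H0→d1:-→d2:-  best=H0
  del 0.0.0.0/0 (clear depth 0)
  ? 27.142.64.15  path d0:-→d1:-→d2:-→d3:-→d4:-→d5:-→d6:-→d7:-→d8:-→d9:-→d10:-→d11:-→d12:-→d13:-→d14:-→d15:-→d16:H4→d17:-→d18:-→d19:H2→d20:-  best=H2
  ? 27.142.0.44  path d0:-→d1:-→d2:-→d3:-→d4:-→d5:-→d6:-→d7:-→d8:-→d9:-→d10:-→d11:-→d12:-→d13:-→d14:-→d15:-→d16:H4→d17:-  best=H4
  add 101.194.144.0/20 -> H4 at depth 20
  ? 101.193.185.177  path d0:-→d1:-→d2:-→d3:-→d4:-→d5:-→d6:-→d7:-→d8:-→d9:-→d10:-→d11:-→d12:-→d13:-→d14:H4  best=H4
  add 27.0.0.0/8 -> H0 at depth 8
  add 252.14.16.155/32 -> H6 at depth 32
  ? 27.142.73.144  path d0:-→d1:-→d2:-→d3:-→d4:-→d5:-→d6:-→d7:-→d8:H0→d9:-→d10:-→d11:-→d12:-→d13:-→d14:-→d15:-→d16:H4→d17:-→d18:-→d19:H2→d20:-→d21:-→d22:-→d23:-→d24:-→d25:-→d26:-→d27:-→d28:-→d29:H5  best=H5

== LOOKUPS ==
["H6","H2","H2","H5","H0","H0","H6","H6","H6","H6","H4","H3","H0","H5","H0","H2","H4","H4","H5"]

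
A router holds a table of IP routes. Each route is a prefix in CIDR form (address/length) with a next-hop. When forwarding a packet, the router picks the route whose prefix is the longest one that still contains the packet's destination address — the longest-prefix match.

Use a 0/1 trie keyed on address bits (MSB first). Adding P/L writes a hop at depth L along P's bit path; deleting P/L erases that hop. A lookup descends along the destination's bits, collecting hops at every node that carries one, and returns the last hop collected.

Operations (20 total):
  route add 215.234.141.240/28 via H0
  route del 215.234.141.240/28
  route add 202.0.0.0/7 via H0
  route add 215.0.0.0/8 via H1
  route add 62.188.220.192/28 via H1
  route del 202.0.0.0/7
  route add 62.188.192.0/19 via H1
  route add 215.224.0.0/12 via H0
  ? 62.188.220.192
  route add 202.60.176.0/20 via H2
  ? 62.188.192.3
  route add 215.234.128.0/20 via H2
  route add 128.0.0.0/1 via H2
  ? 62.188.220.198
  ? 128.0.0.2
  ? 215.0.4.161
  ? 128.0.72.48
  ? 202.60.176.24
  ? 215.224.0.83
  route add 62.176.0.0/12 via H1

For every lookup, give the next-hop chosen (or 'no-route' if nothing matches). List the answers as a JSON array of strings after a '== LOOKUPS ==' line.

Trace:
  add 215.234.141.240/28 -> H0 at depth 28
  - 215.234.141.240/28 clear@28
  add 202.0.0.0/7 -> H0 at depth 7
  add 215.0.0.0/8 -> H1 at depth 8
  add 62.188.220.192/28 -> H1 at depth 28
  - 202.0.0.0/7 clear@7
  add 62.188.192.0/19 -> H1 at depth 19
  add 215.224.0.0/12 -> H0 at depth 12
  lookup 62.188.220.192: bits 0011111010111100110111001100 walk d0:-→d1:-→d2:-→d3:-→d4:-→d5:-→d6:-→d7:-→d8:-→d9:-→d10:-→d11:-→d12:-→d13:-→d14:-→d15:-→d16:-→d17:-→d18:-→d19:H1→d20:-→d21:-→d22:-→d23:-→d24:-→d25:-→d26:-→d27:-→d28:H1 -> H1
  add 202.60.176.0/20 -> H2 at depth 20
  lookup 62.188.192.3: bits 0011111010111100110 walk d0:-→d1:-→d2:-→d3:-→d4:-→d5:-→d6:-→d7:-→d8:-→d9:-→d10:-→d11:-→d12:-→d13:-→d14:-→d15:-→d16:-→d17:-→d18:-→d19:H1 -> H1
  add 215.234.128.0/20 -> H2 at depth 20
  add 128.0.0.0/1 -> H2 at depth 1
  lookup 62.188.220.198: bits 0011111010111100110111001100 walk d0:-→d1:-→d2:-→d3:-→d4:-→d5:-→d6:-→d7:-→d8:-→d9:-→d10:-→d11:-→d12:-→d13:-→d14:-→d15:-→d16:-→d17:-→d18:-→d19:H1→d20:-→d21:-→d22:-→d23:-→d24:-→d25:-→d26:-→d27:-→d28:H1 -> H1
  lookup 128.0.0.2: bits 1 walk d0:-→d1:H2 -> H2
  lookup 215.0.4.161: bits 11010111 walk d0:-→d1:H2→d2:-→d3:-→d4:-→d5:-→d6:-→d7:-→d8:H1 -> H1
  lookup 128.0.72.48: bits 1 walk d0:-→d1:H2 -> H2
  lookup 202.60.176.24: bits 11001010001111001011 walk d0:-→d1:H2→d2:-→d3:-→d4:-→d5:-→d6:-→d7:-→d8:-→d9:-→d10:-→d11:-→d12:-→d13:-→d14:-→d15:-→d16:-→d17:-→d18:-→d19:-→d20:H2 -> H2
  lookup 215.224.0.83: bits 110101111110 walk d0:-→d1:H2→d2:-→d3:-→d4:-→d5:-→d6:-→d7:-→d8:H1→d9:-→d10:-→d11:-→d12:H0 -> H0
  add 62.176.0.0/12 -> H1 at depth 12

== LOOKUPS ==
["H1","H1","H1","H2","H1","H2","H2","H0"]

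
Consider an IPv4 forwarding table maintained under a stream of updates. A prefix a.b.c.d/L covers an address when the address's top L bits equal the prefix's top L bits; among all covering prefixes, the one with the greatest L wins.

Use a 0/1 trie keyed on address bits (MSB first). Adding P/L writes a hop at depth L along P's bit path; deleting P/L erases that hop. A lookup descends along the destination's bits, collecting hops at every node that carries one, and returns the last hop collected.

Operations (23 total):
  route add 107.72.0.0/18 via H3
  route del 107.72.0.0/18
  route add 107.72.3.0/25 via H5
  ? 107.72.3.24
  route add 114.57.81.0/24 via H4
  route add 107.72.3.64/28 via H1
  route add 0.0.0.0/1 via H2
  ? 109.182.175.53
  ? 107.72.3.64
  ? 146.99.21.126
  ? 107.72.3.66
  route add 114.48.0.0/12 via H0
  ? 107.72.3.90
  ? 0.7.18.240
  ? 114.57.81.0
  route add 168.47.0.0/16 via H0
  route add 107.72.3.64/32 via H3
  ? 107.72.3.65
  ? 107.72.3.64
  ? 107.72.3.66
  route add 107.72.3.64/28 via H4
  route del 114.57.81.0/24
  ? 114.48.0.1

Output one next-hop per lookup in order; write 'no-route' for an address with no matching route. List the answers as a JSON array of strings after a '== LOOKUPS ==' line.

Apply in order:
  + 107.72.0.0/18 (H3) depth=18
  - 107.72.0.0/18 clear@18
  + 107.72.3.0/25 (H5) depth=25
  Q 107.72.3.24: descend 0110101101001000000000110 ; hops seen [H5] ; pick H5
  + 114.57.81.0/24 (H4) depth=24
  + 107.72.3.64/28 (H1) depth=28
  + 0.0.0.0/1 (H2) depth=1
  Q 109.182.175.53: descend 01101 ; hops seen [H2] ; pick H2
  Q 107.72.3.64: descend 0110101101001000000000110100 ; hops seen [H2,H5,H1] ; pick H1
  Q 146.99.21.126: descend ε ; hops seen [∅] ; pick no-route
  Q 107.72.3.66: descend 0110101101001000000000110100 ; hops seen [H2,H5,H1] ; pick H1
  + 114.48.0.0/12 (H0) depth=12
  Q 107.72.3.90: descend 011010110100100000000011010 ; hops seen [H2,H5] ; pick H5
  Q 0.7.18.240: descend 0 ; hops seen [H2] ; pick H2
  Q 114.57.81.0: descend 011100100011100101010001 ; hops seen [H2,H0,H4] ; pick H4
  + 168.47.0.0/16 (H0) depth=16
  + 107.72.3.64/32 (H3) depth=32
  Q 107.72.3.65: descend 0110101101001000000000110100000 ; hops seen [H2,H5,H1] ; pick H1
  Q 107.72.3.64: descend 01101011010010000000001101000000 ; hops seen [H2,H5,H1,H3] ; pick H3
  Q 107.72.3.66: descend 011010110100100000000011010000 ; hops seen [H2,H5,H1] ; pick H1
  + 107.72.3.64/28 (H4) depth=28
  - 114.57.81.0/24 clear@24
  Q 114.48.0.1: descend 011100100011 ; hops seen [H2,H0] ; pick H0

== LOOKUPS ==
["H5","H2","H1","no-route","H1","H5","H2","H4","H1","H3","H1","H0"]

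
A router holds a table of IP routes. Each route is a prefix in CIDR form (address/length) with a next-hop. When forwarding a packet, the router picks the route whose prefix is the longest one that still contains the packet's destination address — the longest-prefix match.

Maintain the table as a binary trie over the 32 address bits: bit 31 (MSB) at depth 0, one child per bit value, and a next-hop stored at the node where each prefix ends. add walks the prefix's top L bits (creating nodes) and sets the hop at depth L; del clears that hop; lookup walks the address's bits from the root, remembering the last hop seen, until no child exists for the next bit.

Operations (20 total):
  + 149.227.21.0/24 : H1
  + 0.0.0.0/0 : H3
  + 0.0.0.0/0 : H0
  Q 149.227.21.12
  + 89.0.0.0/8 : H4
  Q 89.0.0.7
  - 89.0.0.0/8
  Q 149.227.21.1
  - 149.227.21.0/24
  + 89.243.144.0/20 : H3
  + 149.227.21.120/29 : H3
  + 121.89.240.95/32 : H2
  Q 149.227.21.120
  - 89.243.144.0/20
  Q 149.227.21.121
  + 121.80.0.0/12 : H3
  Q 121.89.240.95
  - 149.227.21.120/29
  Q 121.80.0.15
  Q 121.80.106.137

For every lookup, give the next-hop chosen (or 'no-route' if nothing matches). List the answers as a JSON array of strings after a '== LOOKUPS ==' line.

Process each operation:
  add 149.227.21.0/24 -> H1 at depth 24
  add 0.0.0.0/0 -> H3 at depth 0
  add 0.0.0.0/0 -> H0 at depth 0
  lookup 149.227.21.12: bits 100101011110001100010101 walk d0:H0→d1:-→d2:-→d3:-→d4:-→d5:-→d6:-→d7:-→d8:-→d9:-→d10:-→d11:-→d12:-→d13:-→d14:-→d15:-→d16:-→d17:-→d18:-→d19:-→d20:-→d21:-→d22:-→d23:-→d24:H1 -> H1
  add 89.0.0.0/8 -> H4 at depth 8
  lookup 89.0.0.7: bits 01011001 walk d0:H0→d1:-→d2:-→d3:-→d4:-→d5:-→d6:-→d7:-→d8:H4 -> H4
  - 89.0.0.0/8 clear@8
  lookup 149.227.21.1: bits 100101011110001100010101 walk d0:H0→d1:-→d2:-→d3:-→d4:-→d5:-→d6:-→d7:-→d8:-→d9:-→d10:-→d11:-→d12:-→d13:-→d14:-→d15:-→d16:-→d17:-→d18:-→d19:-→d20:-→d21:-→d22:-→d23:-→d24:H1 -> H1
  - 149.227.21.0/24 clear@24
  add 89.243.144.0/20 -> H3 at depth 20
  add 149.227.21.120/29 -> H3 at depth 29
  add 121.89.240.95/32 -> H2 at depth 32
  lookup 149.227.21.120: bits 10010101111000110001010101111 walk d0:H0→d1:-→d2:-→d3:-→d4:-→d5:-→d6:-→d7:-→d8:-→d9:-→d10:-→d11:-→d12:-→d13:-→d14:-→d15:-→d16:-→d17:-→d18:-→d19:-→d20:-→d21:-→d22:-→d23:-→d24:-→d25:-→d26:-→d27:-→d28:-→d29:H3 -> H3
  - 89.243.144.0/20 clear@20
  lookup 149.227.21.121: bits 10010101111000110001010101111 walk d0:H0→d1:-→d2:-→d3:-→d4:-→d5:-→d6:-→d7:-→d8:-→d9:-→d10:-→d11:-→d12:-→d13:-→d14:-→d15:-→d16:-→d17:-→d18:-→d19:-→d20:-→d21:-→d22:-→d23:-→d24:-→d25:-→d26:-→d27:-→d28:-→d29:H3 -> H3
  add 121.80.0.0/12 -> H3 at depth 12
  lookup 121.89.240.95: bits 01111001010110011111000001011111 walk d0:H0→d1:-→d2:-→d3:-→d4:-→d5:-→d6:-→d7:-→d8:-→d9:-→d10:-→d11:-→d12:H3→d13:-→d14:-→d15:-→d16:-→d17:-→d18:-→d19:-→d20:-→d21:-→d22:-→d23:-→d24:-→d25:-→d26:-→d27:-→d28:-→d29:-→d30:-→d31:-→d32:H2 -> H2
  - 149.227.21.120/29 clear@29
  lookup 121.80.0.15: bits 011110010101 walk d0:H0→d1:-→d2:-→d3:-→d4:-→d5:-→d6:-→d7:-→d8:-→d9:-→d10:-→d11:-→d12:H3 -> H3
  lookup 121.80.106.137: bits 011110010101 walk d0:H0→d1:-→d2:-→d3:-→d4:-→d5:-→d6:-→d7:-→d8:-→d9:-→d10:-→d11:-→d12:H3 -> H3

== LOOKUPS ==
["H1","H4","H1","H3","H3","H2","H3","H3"]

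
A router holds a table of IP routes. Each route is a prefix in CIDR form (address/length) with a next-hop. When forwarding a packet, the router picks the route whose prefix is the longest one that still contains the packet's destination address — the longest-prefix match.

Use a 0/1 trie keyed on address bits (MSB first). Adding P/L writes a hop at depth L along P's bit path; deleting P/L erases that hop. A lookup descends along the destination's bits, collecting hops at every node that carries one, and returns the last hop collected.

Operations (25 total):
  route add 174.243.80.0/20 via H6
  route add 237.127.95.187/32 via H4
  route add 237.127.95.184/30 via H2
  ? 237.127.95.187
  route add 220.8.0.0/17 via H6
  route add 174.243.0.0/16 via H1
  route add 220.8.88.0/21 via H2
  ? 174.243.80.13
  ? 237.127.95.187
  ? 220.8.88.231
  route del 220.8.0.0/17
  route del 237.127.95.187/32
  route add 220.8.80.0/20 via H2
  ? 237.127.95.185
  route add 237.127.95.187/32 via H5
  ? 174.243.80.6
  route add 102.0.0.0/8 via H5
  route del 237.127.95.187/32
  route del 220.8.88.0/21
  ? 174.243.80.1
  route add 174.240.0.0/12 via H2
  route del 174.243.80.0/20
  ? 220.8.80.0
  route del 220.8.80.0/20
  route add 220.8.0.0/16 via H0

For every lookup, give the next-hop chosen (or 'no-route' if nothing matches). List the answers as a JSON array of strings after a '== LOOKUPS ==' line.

Trace:
  add 174.243.80.0/20 -> H6 at depth 20
  add 237.127.95.187/32 -> H4 at depth 32
  add 237.127.95.184/30 -> H2 at depth 30
  Q 237.127.95.187: descend 11101101011111110101111110111011 ; hops seen [H2,H4] ; pick H4
  add 220.8.0.0/17 -> H6 at depth 17
  add 174.243.0.0/16 -> H1 at depth 16
  add 220.8.88.0/21 -> H2 at depth 21
  Q 174.243.80.13: descend 10101110111100110101 ; hops seen [H1,H6] ; pick H6
  Q 237.127.95.187: descend 11101101011111110101111110111011 ; hops seen [H2,H4] ; pick H4
  Q 220.8.88.231: descend 110111000000100001011 ; hops seen [H6,H2] ; pick H2
  del 220.8.0.0/17 (clear depth 17)
  del 237.127.95.187/32 (clear depth 32)
  add 220.8.80.0/20 -> H2 at depth 20
  Q 237.127.95.185: descend 111011010111111101011111101110 ; hops seen [H2] ; pick H2
  add 237.127.95.187/32 -> H5 at depth 32
  Q 174.243.80.6: descend 10101110111100110101 ; hops seen [H1,H6] ; pick H6
  add 102.0.0.0/8 -> H5 at depth 8
  del 237.127.95.187/32 (clear depth 32)
  del 220.8.88.0/21 (clear depth 21)
  Q 174.243.80.1: descend 10101110111100110101 ; hops seen [H1,H6] ; pick H6
  add 174.240.0.0/12 -> H2 at depth 12
  del 174.243.80.0/20 (clear depth 20)
  Q 220.8.80.0: descend 11011100000010000101 ; hops seen [H2] ; pick H2
  del 220.8.80.0/20 (clear depth 20)
  add 220.8.0.0/16 -> H0 at depth 16

== LOOKUPS ==
["H4","H6","H4","H2","H2","H6","H6","H2"]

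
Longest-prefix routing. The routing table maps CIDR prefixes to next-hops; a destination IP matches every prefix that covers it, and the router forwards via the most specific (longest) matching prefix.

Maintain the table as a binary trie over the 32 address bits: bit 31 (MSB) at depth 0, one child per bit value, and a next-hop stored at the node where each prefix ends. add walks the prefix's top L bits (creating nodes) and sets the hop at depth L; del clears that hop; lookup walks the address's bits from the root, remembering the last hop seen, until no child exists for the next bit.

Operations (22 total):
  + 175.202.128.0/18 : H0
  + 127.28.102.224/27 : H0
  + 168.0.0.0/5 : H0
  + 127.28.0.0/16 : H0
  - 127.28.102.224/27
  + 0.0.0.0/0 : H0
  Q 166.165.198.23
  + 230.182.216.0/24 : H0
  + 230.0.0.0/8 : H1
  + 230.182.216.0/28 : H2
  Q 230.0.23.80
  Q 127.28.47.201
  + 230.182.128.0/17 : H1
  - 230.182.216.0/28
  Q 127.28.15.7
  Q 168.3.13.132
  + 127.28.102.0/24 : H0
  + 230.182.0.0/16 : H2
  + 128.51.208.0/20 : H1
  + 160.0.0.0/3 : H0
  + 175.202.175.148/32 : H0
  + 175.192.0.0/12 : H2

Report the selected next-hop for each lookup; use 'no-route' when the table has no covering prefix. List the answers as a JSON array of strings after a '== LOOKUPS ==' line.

Process each operation:
  add 175.202.128.0/18 -> H0 at depth 18
  add 127.28.102.224/27 -> H0 at depth 27
  add 168.0.0.0/5 -> H0 at depth 5
  add 127.28.0.0/16 -> H0 at depth 16
  - 127.28.102.224/27 clear@27
  add 0.0.0.0/0 -> H0 at depth 0
  lookup 166.165.198.23: bits 1010 walk d0:H0→d1:-→d2:-→d3:-→d4:- -> H0
  add 230.182.216.0/24 -> H0 at depth 24
  add 230.0.0.0/8 -> H1 at depth 8
  add 230.182.216.0/28 -> H2 at depth 28
  lookup 230.0.23.80: bits 11100110 walk d0:H0→d1:-→d2:-→d3:-→d4:-→d5:-→d6:-→d7:-→d8:H1 -> H1
  lookup 127.28.47.201: bits 01111111000111000 walk d0:H0→d1:-→d2:-→d3:-→d4:-→d5:-→d6:-→d7:-→d8:-→d9:-→d10:-→d11:-→d12:-→d13:-→d14:-→d15:-→d16:H0→d17:- -> H0
  add 230.182.128.0/17 -> H1 at depth 17
  - 230.182.216.0/28 clear@28
  lookup 127.28.15.7: bits 01111111000111000 walk d0:H0→d1:-→d2:-→d3:-→d4:-→d5:-→d6:-→d7:-→d8:-→d9:-→d10:-→d11:-→d12:-→d13:-→d14:-→d15:-→d16:H0→d17:- -> H0
  lookup 168.3.13.132: bits 10101 walk d0:H0→d1:-→d2:-→d3:-→d4:-→d5:H0 -> H0
  add 127.28.102.0/24 -> H0 at depth 24
  add 230.182.0.0/16 -> H2 at depth 16
  add 128.51.208.0/20 -> H1 at depth 20
  add 160.0.0.0/3 -> H0 at depth 3
  add 175.202.175.148/32 -> H0 at depth 32
  add 175.192.0.0/12 -> H2 at depth 12

== LOOKUPS ==
["H0","H1","H0","H0","H0"]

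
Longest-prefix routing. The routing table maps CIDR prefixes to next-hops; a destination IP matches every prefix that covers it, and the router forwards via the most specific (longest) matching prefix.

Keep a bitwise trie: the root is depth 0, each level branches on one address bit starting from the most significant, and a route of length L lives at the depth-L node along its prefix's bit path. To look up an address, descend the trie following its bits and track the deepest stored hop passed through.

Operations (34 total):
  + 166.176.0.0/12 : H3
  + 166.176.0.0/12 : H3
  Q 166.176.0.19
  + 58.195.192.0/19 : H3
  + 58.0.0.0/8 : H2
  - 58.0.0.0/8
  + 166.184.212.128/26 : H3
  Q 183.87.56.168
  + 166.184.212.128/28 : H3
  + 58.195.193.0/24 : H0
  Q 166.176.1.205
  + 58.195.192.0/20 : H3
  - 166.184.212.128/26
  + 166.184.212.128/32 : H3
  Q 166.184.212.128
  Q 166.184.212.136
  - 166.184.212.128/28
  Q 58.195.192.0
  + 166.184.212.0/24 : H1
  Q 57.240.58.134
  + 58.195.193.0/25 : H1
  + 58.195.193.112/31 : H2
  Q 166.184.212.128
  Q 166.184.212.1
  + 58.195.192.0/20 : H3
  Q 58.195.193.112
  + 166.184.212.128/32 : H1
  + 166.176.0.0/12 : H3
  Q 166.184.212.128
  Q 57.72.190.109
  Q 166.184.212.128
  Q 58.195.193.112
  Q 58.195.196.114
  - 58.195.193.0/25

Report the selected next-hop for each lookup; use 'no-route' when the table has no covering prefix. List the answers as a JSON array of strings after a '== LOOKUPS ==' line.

Trace:
  + 166.176.0.0/12 (H3) depth=12
  + 166.176.0.0/12 (H3) depth=12
  lookup 166.176.0.19: bits 101001101011 walk d0:-→d1:-→d2:-→d3:-→d4:-→d5:-→d6:-→d7:-→d8:-→d9:-→d10:-→d11:-→d12:H3 -> H3
  + 58.195.192.0/19 (H3) depth=19
  + 58.0.0.0/8 (H2) depth=8
  - 58.0.0.0/8 clear@8
  + 166.184.212.128/26 (H3) depth=26
  lookup 183.87.56.168: bits 101 walk d0:-→d1:-→d2:-→d3:- -> no-route
  + 166.184.212.128/28 (H3) depth=28
  + 58.195.193.0/24 (H0) depth=24
  lookup 166.176.1.205: bits 101001101011 walk d0:-→d1:-→d2:-→d3:-→d4:-→d5:-→d6:-→d7:-→d8:-→d9:-→d10:-→d11:-→d12:H3 -> H3
  + 58.195.192.0/20 (H3) depth=20
  - 166.184.212.128/26 clear@26
  + 166.184.212.128/32 (H3) depth=32
  lookup 166.184.212.128: bits 10100110101110001101010010000000 walk d0:-→d1:-→d2:-→d3:-→d4:-→d5:-→d6:-→d7:-→d8:-→d9:-→d10:-→d11:-→d12:H3→d13:-→d14:-→d15:-→d16:-→d17:-→d18:-→d19:-→d20:-→d21:-→d22:-→d23:-→d24:-→d25:-→d26:-→d27:-→d28:H3→d29:-→d30:-→d31:-→d32:H3 -> H3
  lookup 166.184.212.136: bits 1010011010111000110101001000 walk d0:-→d1:-→d2:-→d3:-→d4:-→d5:-→d6:-→d7:-→d8:-→d9:-→d10:-→d11:-→d12:H3→d13:-→d14:-→d15:-→d16:-→d17:-→d18:-→d19:-→d20:-→d21:-→d22:-→d23:-→d24:-→d25:-→d26:-→d27:-→d28:H3 -> H3
  - 166.184.212.128/28 clear@28
  lookup 58.195.192.0: bits 00111010110000111100000 walk d0:-→d1:-→d2:-→d3:-→d4:-→d5:-→d6:-→d7:-→d8:-→d9:-→d10:-→d11:-→d12:-→d13:-→d14:-→d15:-→d16:-→d17:-→d18:-→d19:H3→d20:H3→d21:-→d22:-→d23:- -> H3
  + 166.184.212.0/24 (H1) depth=24
  lookup 57.240.58.134: bits 001110 walk d0:-→d1:-→d2:-→d3:-→d4:-→d5:-→d6:- -> no-route
  + 58.195.193.0/25 (H1) depth=25
  + 58.195.193.112/31 (H2) depth=31
  lookup 166.184.212.128: bits 10100110101110001101010010000000 walk d0:-→d1:-→d2:-→d3:-→d4:-→d5:-→d6:-→d7:-→d8:-→d9:-→d10:-→d11:-→d12:H3→d13:-→d14:-→d15:-→d16:-→d17:-→d18:-→d19:-→d20:-→d21:-→d22:-→d23:-→d24:H1→d25:-→d26:-→d27:-→d28:-→d29:-→d30:-→d31:-→d32:H3 -> H3
  lookup 166.184.212.1: bits 101001101011100011010100 walk d0:-→d1:-→d2:-→d3:-→d4:-→d5:-→d6:-→d7:-→d8:-→d9:-→d10:-→d11:-→d12:H3→d13:-→d14:-→d15:-→d16:-→d17:-→d18:-→d19:-→d20:-→d21:-→d22:-→d23:-→d24:H1 -> H1
  + 58.195.192.0/20 (H3) depth=20
  lookup 58.195.193.112: bits 0011101011000011110000010111000 walk d0:-→d1:-→d2:-→d3:-→d4:-→d5:-→d6:-→d7:-→d8:-→d9:-→d10:-→d11:-→d12:-→d13:-→d14:-→d15:-→d16:-→d17:-→d18:-→d19:H3→d20:H3→d21:-→d22:-→d23:-→d24:H0→d25:H1→d26:-→d27:-→d28:-→d29:-→d30:-→d31:H2 -> H2
  + 166.184.212.128/32 (H1) depth=32
  + 166.176.0.0/12 (H3) depth=12
  lookup 166.184.212.128: bits 10100110101110001101010010000000 walk d0:-→d1:-→d2:-→d3:-→d4:-→d5:-→d6:-→d7:-→d8:-→d9:-→d10:-→d11:-→d12:H3→d13:-→d14:-→d15:-→d16:-→d17:-→d18:-→d19:-→d20:-→d21:-→d22:-→d23:-→d24:H1→d25:-→d26:-→d27:-→d28:-→d29:-→d30:-→d31:-→d32:H1 -> H1
  lookup 57.72.190.109: bits 001110 walk d0:-→d1:-→d2:-→d3:-→d4:-→d5:-→d6:- -> no-route
  lookup 166.184.212.128: bits 10100110101110001101010010000000 walk d0:-→d1:-→d2:-→d3:-→d4:-→d5:-→d6:-→d7:-→d8:-→d9:-→d10:-→d11:-→d12:H3→d13:-→d14:-→d15:-→d16:-→d17:-→d18:-→d19:-→d20:-→d21:-→d22:-→d23:-→d24:H1→d25:-→d26:-→d27:-→d28:-→d29:-→d30:-→d31:-→d32:H1 -> H1
  lookup 58.195.193.112: bits 0011101011000011110000010111000 walk d0:-→d1:-→d2:-→d3:-→d4:-→d5:-→d6:-→d7:-→d8:-→d9:-→d10:-→d11:-→d12:-→d13:-→d14:-→d15:-→d16:-→d17:-→d18:-→d19:H3→d20:H3→d21:-→d22:-→d23:-→d24:H0→d25:H1→d26:-→d27:-→d28:-→d29:-→d30:-→d31:H2 -> H2
  lookup 58.195.196.114: bits 001110101100001111000 walk d0:-→d1:-→d2:-→d3:-→d4:-→d5:-→d6:-→d7:-→d8:-→d9:-→d10:-→d11:-→d12:-→d13:-→d14:-→d15:-→d16:-→d17:-→d18:-→d19:H3→d20:H3→d21:- -> H3
  - 58.195.193.0/25 clear@25

== LOOKUPS ==
["H3","no-route","H3","H3","H3","H3","no-route","H3","H1","H2","H1","no-route","H1","H2","H3"]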